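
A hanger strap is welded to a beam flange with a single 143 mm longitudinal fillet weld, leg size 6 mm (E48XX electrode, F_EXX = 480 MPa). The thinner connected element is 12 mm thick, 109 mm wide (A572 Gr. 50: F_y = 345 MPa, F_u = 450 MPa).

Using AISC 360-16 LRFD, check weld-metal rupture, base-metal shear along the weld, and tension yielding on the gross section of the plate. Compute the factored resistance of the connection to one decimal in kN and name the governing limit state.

131.0 kN (weld metal governs)

Weld metal: throat = 0.707×6 = 4.242 mm, L = 143 mm. φR_n = 0.75 × 0.6 × 480 × 4.242 × 143 = 131.0 kN.
Base metal shear (12 mm plate): yield φR_n = 1.0×0.6×345×12×143 = 355.2 kN; rupture φR_n = 0.75×0.6×450×12×143 = 347.5 kN; take 347.5 kN (rupture).
Tension yield (gross): A_g = 109×12 = 1308 mm². φR_n = 0.90 × 345 × 1308 = 406.1 kN.
Governing: min(131.0, 347.5, 406.1) = 131.0 kN → weld metal.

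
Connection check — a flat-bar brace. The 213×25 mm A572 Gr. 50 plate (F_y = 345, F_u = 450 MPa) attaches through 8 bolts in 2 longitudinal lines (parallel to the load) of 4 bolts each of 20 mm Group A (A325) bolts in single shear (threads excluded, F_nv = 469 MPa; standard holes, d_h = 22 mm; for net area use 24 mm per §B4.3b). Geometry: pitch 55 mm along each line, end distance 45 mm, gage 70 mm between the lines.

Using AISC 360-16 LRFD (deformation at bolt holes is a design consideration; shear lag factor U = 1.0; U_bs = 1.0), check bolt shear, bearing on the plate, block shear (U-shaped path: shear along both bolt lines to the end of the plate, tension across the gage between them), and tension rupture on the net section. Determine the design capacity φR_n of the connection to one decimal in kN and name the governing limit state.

Bolt shear: A_b = π(20)²/4 = 314.16 mm². φR_n = 0.75 × 469 × 314.16 × 8 × 1 = 884.0 kN.
Bearing (25 mm plate, F_u = 450 MPa): end bolts L_c = 45 − 22/2 = 34, R_n = min(1.2×34×25×450, 2.4×20×25×450) = 459 kN/bolt; interior L_c = 55 − 22 = 33, R_n = 445.5 kN/bolt. φR_n = 0.75 × (2×459 + 6×445.5) = 2693.3 kN.
Block shear: shear path 2×[45+3×55] = 2×210 mm, A_gv = 10500, A_nv = 2×(210 − 3.5×24)×25 = 6300 mm²; tension across gage: (70 − 1×24)×25 = 1150 mm². R_n = min(0.6×450×6300, 0.6×345×10500) + 1.0×450×1150 = min(1701, 2173.5) + 517.5 = 2218.5 kN. φR_n = 0.75 × 2218.5 = 1663.9 kN.
Tension rupture (net): A_n = (213 − 2×24)×25 = 4125 mm² (U = 1.0, A_e = A_n). φR_n = 0.75 × 450 × 4125 = 1392.2 kN.
Governing: min(884.0, 2693.3, 1663.9, 1392.2) = 884.0 kN → bolt shear.

884.0 kN (bolt shear governs)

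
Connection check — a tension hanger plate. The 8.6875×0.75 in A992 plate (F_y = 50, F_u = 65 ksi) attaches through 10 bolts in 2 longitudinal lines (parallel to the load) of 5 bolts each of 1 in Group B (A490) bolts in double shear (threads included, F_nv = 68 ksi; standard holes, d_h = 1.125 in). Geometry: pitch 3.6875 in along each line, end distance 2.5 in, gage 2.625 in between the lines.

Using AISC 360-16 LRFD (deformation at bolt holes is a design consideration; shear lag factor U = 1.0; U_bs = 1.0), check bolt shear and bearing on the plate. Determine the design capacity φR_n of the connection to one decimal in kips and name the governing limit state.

801.1 kips (bolt shear governs)

Bolt shear: A_b = π(1)²/4 = 0.7854 in². φR_n = 0.75 × 68 × 0.7854 × 10 × 2 = 801.1 kips.
Bearing (0.75 in plate, F_u = 65 ksi): end bolts L_c = 2.5 − 1.125/2 = 1.9375, R_n = min(1.2×1.9375×0.75×65, 2.4×1×0.75×65) = 113.34 kips/bolt; interior L_c = 3.6875 − 1.125 = 2.5625, R_n = 117 kips/bolt. φR_n = 0.75 × (2×113.34 + 8×117) = 872.0 kips.
Governing: min(801.1, 872.0) = 801.1 kips → bolt shear.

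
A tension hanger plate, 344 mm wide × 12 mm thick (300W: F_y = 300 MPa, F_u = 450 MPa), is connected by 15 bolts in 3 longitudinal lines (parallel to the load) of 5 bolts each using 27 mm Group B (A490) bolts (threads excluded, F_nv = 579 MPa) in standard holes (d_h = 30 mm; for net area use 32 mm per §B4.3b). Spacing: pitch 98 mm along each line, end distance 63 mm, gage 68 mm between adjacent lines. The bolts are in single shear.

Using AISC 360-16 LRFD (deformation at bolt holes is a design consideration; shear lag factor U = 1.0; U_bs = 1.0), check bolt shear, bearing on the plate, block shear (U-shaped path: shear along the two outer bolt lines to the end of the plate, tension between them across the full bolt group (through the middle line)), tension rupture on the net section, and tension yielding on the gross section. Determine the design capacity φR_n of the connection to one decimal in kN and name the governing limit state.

Bolt shear: A_b = π(27)²/4 = 572.56 mm². φR_n = 0.75 × 579 × 572.56 × 15 × 1 = 3729.5 kN.
Bearing (12 mm plate, F_u = 450 MPa): end bolts L_c = 63 − 30/2 = 48, R_n = min(1.2×48×12×450, 2.4×27×12×450) = 311.04 kN/bolt; interior L_c = 98 − 30 = 68, R_n = 349.92 kN/bolt. φR_n = 0.75 × (3×311.04 + 12×349.92) = 3849.1 kN.
Block shear: shear path 2×[63+4×98] = 2×455 mm, A_gv = 10920, A_nv = 2×(455 − 4.5×32)×12 = 7464 mm²; tension across gage: (136 − 2×32)×12 = 864 mm². R_n = min(0.6×450×7464, 0.6×300×10920) + 1.0×450×864 = min(2015.3, 1965.6) + 388.8 = 2354.4 kN. φR_n = 0.75 × 2354.4 = 1765.8 kN.
Tension rupture (net): A_n = (344 − 3×32)×12 = 2976 mm² (U = 1.0, A_e = A_n). φR_n = 0.75 × 450 × 2976 = 1004.4 kN.
Tension yield (gross): A_g = 344×12 = 4128 mm². φR_n = 0.90 × 300 × 4128 = 1114.6 kN.
Governing: min(3729.5, 3849.1, 1765.8, 1004.4, 1114.6) = 1004.4 kN → net-section rupture.

1004.4 kN (net-section rupture governs)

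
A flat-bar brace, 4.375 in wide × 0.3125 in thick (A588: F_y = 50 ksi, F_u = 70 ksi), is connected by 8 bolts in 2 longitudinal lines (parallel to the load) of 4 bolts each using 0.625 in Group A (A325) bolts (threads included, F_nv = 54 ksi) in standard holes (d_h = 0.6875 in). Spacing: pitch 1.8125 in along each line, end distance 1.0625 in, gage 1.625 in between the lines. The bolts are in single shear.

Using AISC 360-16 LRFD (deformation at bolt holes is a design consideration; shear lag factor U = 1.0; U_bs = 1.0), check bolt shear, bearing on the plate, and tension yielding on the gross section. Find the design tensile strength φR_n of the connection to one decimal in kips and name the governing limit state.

Bolt shear: A_b = π(0.625)²/4 = 0.3068 in². φR_n = 0.75 × 54 × 0.3068 × 8 × 1 = 99.4 kips.
Bearing (0.3125 in plate, F_u = 70 ksi): end bolts L_c = 1.0625 − 0.6875/2 = 0.71875, R_n = min(1.2×0.71875×0.3125×70, 2.4×0.625×0.3125×70) = 18.867 kips/bolt; interior L_c = 1.8125 − 0.6875 = 1.125, R_n = 29.531 kips/bolt. φR_n = 0.75 × (2×18.867 + 6×29.531) = 161.2 kips.
Tension yield (gross): A_g = 4.375×0.3125 = 1.3672 in². φR_n = 0.90 × 50 × 1.3672 = 61.5 kips.
Governing: min(99.4, 161.2, 61.5) = 61.5 kips → gross-section yield.

61.5 kips (gross-section yield governs)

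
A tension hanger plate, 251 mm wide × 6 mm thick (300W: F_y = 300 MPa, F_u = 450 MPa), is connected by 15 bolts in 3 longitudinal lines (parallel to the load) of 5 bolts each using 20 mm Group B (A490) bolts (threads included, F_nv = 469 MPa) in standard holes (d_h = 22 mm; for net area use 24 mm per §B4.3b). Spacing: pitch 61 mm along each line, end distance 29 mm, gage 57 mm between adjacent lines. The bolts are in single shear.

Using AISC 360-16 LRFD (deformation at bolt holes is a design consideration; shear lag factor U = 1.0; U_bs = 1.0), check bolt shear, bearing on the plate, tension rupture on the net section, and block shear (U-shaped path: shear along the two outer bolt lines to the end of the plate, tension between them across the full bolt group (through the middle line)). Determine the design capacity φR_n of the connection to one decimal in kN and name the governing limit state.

362.5 kN (net-section rupture governs)

Bolt shear: A_b = π(20)²/4 = 314.16 mm². φR_n = 0.75 × 469 × 314.16 × 15 × 1 = 1657.6 kN.
Bearing (6 mm plate, F_u = 450 MPa): end bolts L_c = 29 − 22/2 = 18, R_n = min(1.2×18×6×450, 2.4×20×6×450) = 58.32 kN/bolt; interior L_c = 61 − 22 = 39, R_n = 126.36 kN/bolt. φR_n = 0.75 × (3×58.32 + 12×126.36) = 1268.5 kN.
Tension rupture (net): A_n = (251 − 3×24)×6 = 1074 mm² (U = 1.0, A_e = A_n). φR_n = 0.75 × 450 × 1074 = 362.5 kN.
Block shear: shear path 2×[29+4×61] = 2×273 mm, A_gv = 3276, A_nv = 2×(273 − 4.5×24)×6 = 1980 mm²; tension across gage: (114 − 2×24)×6 = 396 mm². R_n = min(0.6×450×1980, 0.6×300×3276) + 1.0×450×396 = min(534.6, 589.68) + 178.2 = 712.8 kN. φR_n = 0.75 × 712.8 = 534.6 kN.
Governing: min(1657.6, 1268.5, 362.5, 534.6) = 362.5 kN → net-section rupture.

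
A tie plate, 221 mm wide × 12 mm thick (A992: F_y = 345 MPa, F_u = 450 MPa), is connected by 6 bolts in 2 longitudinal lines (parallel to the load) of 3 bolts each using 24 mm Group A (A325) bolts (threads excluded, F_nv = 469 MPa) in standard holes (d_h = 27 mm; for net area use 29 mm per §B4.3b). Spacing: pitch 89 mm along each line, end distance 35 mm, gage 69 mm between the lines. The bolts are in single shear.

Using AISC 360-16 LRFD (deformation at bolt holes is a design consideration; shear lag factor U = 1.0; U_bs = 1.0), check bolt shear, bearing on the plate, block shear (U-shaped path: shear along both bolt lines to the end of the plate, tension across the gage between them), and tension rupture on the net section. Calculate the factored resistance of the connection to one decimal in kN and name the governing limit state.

660.2 kN (net-section rupture governs)

Bolt shear: A_b = π(24)²/4 = 452.39 mm². φR_n = 0.75 × 469 × 452.39 × 6 × 1 = 954.8 kN.
Bearing (12 mm plate, F_u = 450 MPa): end bolts L_c = 35 − 27/2 = 21.5, R_n = min(1.2×21.5×12×450, 2.4×24×12×450) = 139.32 kN/bolt; interior L_c = 89 − 27 = 62, R_n = 311.04 kN/bolt. φR_n = 0.75 × (2×139.32 + 4×311.04) = 1142.1 kN.
Block shear: shear path 2×[35+2×89] = 2×213 mm, A_gv = 5112, A_nv = 2×(213 − 2.5×29)×12 = 3372 mm²; tension across gage: (69 − 1×29)×12 = 480 mm². R_n = min(0.6×450×3372, 0.6×345×5112) + 1.0×450×480 = min(910.44, 1058.2) + 216 = 1126.4 kN. φR_n = 0.75 × 1126.4 = 844.8 kN.
Tension rupture (net): A_n = (221 − 2×29)×12 = 1956 mm² (U = 1.0, A_e = A_n). φR_n = 0.75 × 450 × 1956 = 660.2 kN.
Governing: min(954.8, 1142.1, 844.8, 660.2) = 660.2 kN → net-section rupture.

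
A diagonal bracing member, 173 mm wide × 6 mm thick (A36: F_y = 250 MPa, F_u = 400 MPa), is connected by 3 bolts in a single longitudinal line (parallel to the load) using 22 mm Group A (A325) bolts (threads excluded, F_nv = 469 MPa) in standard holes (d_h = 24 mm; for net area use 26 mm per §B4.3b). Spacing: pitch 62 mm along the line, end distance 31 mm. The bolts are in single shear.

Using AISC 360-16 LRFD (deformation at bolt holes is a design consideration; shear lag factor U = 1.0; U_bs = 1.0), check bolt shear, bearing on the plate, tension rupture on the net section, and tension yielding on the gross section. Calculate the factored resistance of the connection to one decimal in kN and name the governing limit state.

205.2 kN (bearing governs)

Bolt shear: A_b = π(22)²/4 = 380.13 mm². φR_n = 0.75 × 469 × 380.13 × 3 × 1 = 401.1 kN.
Bearing (6 mm plate, F_u = 400 MPa): end bolts L_c = 31 − 24/2 = 19, R_n = min(1.2×19×6×400, 2.4×22×6×400) = 54.72 kN/bolt; interior L_c = 62 − 24 = 38, R_n = 109.44 kN/bolt. φR_n = 0.75 × (1×54.72 + 2×109.44) = 205.2 kN.
Tension rupture (net): A_n = (173 − 1×26)×6 = 882 mm² (U = 1.0, A_e = A_n). φR_n = 0.75 × 400 × 882 = 264.6 kN.
Tension yield (gross): A_g = 173×6 = 1038 mm². φR_n = 0.90 × 250 × 1038 = 233.6 kN.
Governing: min(401.1, 205.2, 264.6, 233.6) = 205.2 kN → bearing.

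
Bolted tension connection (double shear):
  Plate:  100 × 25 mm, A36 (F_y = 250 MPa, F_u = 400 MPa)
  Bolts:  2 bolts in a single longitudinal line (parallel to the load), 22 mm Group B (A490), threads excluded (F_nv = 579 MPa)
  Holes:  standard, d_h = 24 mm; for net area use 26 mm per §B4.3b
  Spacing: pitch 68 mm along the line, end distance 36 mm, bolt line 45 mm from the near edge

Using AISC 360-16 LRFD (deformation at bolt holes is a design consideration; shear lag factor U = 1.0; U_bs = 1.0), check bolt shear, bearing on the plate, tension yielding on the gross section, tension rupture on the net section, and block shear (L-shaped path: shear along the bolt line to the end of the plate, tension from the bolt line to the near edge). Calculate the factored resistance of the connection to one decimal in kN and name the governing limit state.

532.5 kN (block shear governs)

Bolt shear: A_b = π(22)²/4 = 380.13 mm². φR_n = 0.75 × 579 × 380.13 × 2 × 2 = 660.3 kN.
Bearing (25 mm plate, F_u = 400 MPa): end bolts L_c = 36 − 24/2 = 24, R_n = min(1.2×24×25×400, 2.4×22×25×400) = 288 kN/bolt; interior L_c = 68 − 24 = 44, R_n = 528 kN/bolt. φR_n = 0.75 × (1×288 + 1×528) = 612.0 kN.
Tension yield (gross): A_g = 100×25 = 2500 mm². φR_n = 0.90 × 250 × 2500 = 562.5 kN.
Tension rupture (net): A_n = (100 − 1×26)×25 = 1850 mm² (U = 1.0, A_e = A_n). φR_n = 0.75 × 400 × 1850 = 555.0 kN.
Block shear: shear path 1×[36+1×68] = 1×104 mm, A_gv = 2600, A_nv = 1×(104 − 1.5×26)×25 = 1625 mm²; tension to near edge: (45 − 0.5×26)×25 = 800 mm². R_n = min(0.6×400×1625, 0.6×250×2600) + 1.0×400×800 = min(390, 390) + 320 = 710 kN. φR_n = 0.75 × 710 = 532.5 kN.
Governing: min(660.3, 612.0, 562.5, 555.0, 532.5) = 532.5 kN → block shear.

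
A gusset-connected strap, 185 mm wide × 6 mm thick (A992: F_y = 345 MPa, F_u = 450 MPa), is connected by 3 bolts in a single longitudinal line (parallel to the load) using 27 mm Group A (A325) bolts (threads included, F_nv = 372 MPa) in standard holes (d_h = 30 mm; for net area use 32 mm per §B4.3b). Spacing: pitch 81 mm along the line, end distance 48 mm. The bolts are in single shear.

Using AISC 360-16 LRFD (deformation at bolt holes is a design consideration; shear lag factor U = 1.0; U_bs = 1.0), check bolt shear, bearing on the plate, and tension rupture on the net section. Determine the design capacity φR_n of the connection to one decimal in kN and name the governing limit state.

309.8 kN (net-section rupture governs)

Bolt shear: A_b = π(27)²/4 = 572.56 mm². φR_n = 0.75 × 372 × 572.56 × 3 × 1 = 479.2 kN.
Bearing (6 mm plate, F_u = 450 MPa): end bolts L_c = 48 − 30/2 = 33, R_n = min(1.2×33×6×450, 2.4×27×6×450) = 106.92 kN/bolt; interior L_c = 81 − 30 = 51, R_n = 165.24 kN/bolt. φR_n = 0.75 × (1×106.92 + 2×165.24) = 328.1 kN.
Tension rupture (net): A_n = (185 − 1×32)×6 = 918 mm² (U = 1.0, A_e = A_n). φR_n = 0.75 × 450 × 918 = 309.8 kN.
Governing: min(479.2, 328.1, 309.8) = 309.8 kN → net-section rupture.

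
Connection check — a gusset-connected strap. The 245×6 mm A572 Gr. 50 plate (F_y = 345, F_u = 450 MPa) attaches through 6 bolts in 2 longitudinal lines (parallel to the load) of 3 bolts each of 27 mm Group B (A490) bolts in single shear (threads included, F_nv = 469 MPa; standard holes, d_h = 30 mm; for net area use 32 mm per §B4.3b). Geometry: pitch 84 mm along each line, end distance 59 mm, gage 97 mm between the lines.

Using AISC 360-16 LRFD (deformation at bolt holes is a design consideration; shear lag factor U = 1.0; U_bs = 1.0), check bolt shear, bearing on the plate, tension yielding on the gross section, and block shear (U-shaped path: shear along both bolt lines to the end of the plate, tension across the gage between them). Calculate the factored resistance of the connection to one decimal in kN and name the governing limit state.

Bolt shear: A_b = π(27)²/4 = 572.56 mm². φR_n = 0.75 × 469 × 572.56 × 6 × 1 = 1208.4 kN.
Bearing (6 mm plate, F_u = 450 MPa): end bolts L_c = 59 − 30/2 = 44, R_n = min(1.2×44×6×450, 2.4×27×6×450) = 142.56 kN/bolt; interior L_c = 84 − 30 = 54, R_n = 174.96 kN/bolt. φR_n = 0.75 × (2×142.56 + 4×174.96) = 738.7 kN.
Tension yield (gross): A_g = 245×6 = 1470 mm². φR_n = 0.90 × 345 × 1470 = 456.4 kN.
Block shear: shear path 2×[59+2×84] = 2×227 mm, A_gv = 2724, A_nv = 2×(227 − 2.5×32)×6 = 1764 mm²; tension across gage: (97 − 1×32)×6 = 390 mm². R_n = min(0.6×450×1764, 0.6×345×2724) + 1.0×450×390 = min(476.28, 563.87) + 175.5 = 651.78 kN. φR_n = 0.75 × 651.78 = 488.8 kN.
Governing: min(1208.4, 738.7, 456.4, 488.8) = 456.4 kN → gross-section yield.

456.4 kN (gross-section yield governs)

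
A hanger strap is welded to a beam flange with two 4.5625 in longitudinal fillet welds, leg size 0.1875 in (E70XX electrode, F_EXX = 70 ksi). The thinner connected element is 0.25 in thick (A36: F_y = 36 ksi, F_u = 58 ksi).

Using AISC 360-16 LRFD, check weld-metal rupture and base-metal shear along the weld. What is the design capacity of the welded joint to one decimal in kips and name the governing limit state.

Weld metal: throat = 0.707×0.1875 = 0.13256 in, L = 2×4.5625 = 9.125 in. φR_n = 0.75 × 0.6 × 70 × 0.13256 × 9.125 = 38.1 kips.
Base metal shear (0.25 in plate): yield φR_n = 1.0×0.6×36×0.25×9.125 = 49.3 kips; rupture φR_n = 0.75×0.6×58×0.25×9.125 = 59.5 kips; take 49.3 kips (yield).
Governing: min(38.1, 49.3) = 38.1 kips → weld metal.

38.1 kips (weld metal governs)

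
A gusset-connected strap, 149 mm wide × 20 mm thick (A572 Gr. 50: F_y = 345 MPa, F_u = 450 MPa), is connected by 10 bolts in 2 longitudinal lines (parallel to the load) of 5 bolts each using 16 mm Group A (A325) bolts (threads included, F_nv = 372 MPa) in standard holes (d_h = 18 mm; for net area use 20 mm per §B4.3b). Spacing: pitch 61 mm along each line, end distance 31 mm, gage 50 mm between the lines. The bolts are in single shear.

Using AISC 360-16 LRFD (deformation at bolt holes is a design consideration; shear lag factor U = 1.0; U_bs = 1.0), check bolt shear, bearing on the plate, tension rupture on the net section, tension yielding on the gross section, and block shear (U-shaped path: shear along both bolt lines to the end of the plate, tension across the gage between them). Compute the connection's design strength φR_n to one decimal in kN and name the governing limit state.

561.0 kN (bolt shear governs)

Bolt shear: A_b = π(16)²/4 = 201.06 mm². φR_n = 0.75 × 372 × 201.06 × 10 × 1 = 561.0 kN.
Bearing (20 mm plate, F_u = 450 MPa): end bolts L_c = 31 − 18/2 = 22, R_n = min(1.2×22×20×450, 2.4×16×20×450) = 237.6 kN/bolt; interior L_c = 61 − 18 = 43, R_n = 345.6 kN/bolt. φR_n = 0.75 × (2×237.6 + 8×345.6) = 2430.0 kN.
Tension rupture (net): A_n = (149 − 2×20)×20 = 2180 mm² (U = 1.0, A_e = A_n). φR_n = 0.75 × 450 × 2180 = 735.8 kN.
Tension yield (gross): A_g = 149×20 = 2980 mm². φR_n = 0.90 × 345 × 2980 = 925.3 kN.
Block shear: shear path 2×[31+4×61] = 2×275 mm, A_gv = 11000, A_nv = 2×(275 − 4.5×20)×20 = 7400 mm²; tension across gage: (50 − 1×20)×20 = 600 mm². R_n = min(0.6×450×7400, 0.6×345×11000) + 1.0×450×600 = min(1998, 2277) + 270 = 2268 kN. φR_n = 0.75 × 2268 = 1701.0 kN.
Governing: min(561.0, 2430.0, 735.8, 925.3, 1701.0) = 561.0 kN → bolt shear.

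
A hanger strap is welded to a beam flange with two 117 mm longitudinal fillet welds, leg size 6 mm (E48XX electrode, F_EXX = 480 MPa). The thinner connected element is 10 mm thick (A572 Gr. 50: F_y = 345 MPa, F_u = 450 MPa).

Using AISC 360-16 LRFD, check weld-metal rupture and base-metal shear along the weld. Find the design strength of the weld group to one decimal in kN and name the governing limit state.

Weld metal: throat = 0.707×6 = 4.242 mm, L = 2×117 = 234 mm. φR_n = 0.75 × 0.6 × 480 × 4.242 × 234 = 214.4 kN.
Base metal shear (10 mm plate): yield φR_n = 1.0×0.6×345×10×234 = 484.4 kN; rupture φR_n = 0.75×0.6×450×10×234 = 473.9 kN; take 473.9 kN (rupture).
Governing: min(214.4, 473.9) = 214.4 kN → weld metal.

214.4 kN (weld metal governs)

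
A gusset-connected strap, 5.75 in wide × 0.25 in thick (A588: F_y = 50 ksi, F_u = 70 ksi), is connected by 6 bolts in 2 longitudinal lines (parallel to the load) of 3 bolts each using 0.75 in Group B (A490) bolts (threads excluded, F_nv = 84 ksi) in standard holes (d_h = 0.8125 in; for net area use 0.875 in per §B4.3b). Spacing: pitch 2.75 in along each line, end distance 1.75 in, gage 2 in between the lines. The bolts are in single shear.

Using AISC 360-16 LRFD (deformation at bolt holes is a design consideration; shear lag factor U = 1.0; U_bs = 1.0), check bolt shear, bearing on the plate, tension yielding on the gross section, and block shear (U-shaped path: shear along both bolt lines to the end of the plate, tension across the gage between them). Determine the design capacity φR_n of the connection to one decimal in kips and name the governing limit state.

Bolt shear: A_b = π(0.75)²/4 = 0.44179 in². φR_n = 0.75 × 84 × 0.44179 × 6 × 1 = 167.0 kips.
Bearing (0.25 in plate, F_u = 70 ksi): end bolts L_c = 1.75 − 0.8125/2 = 1.34375, R_n = min(1.2×1.34375×0.25×70, 2.4×0.75×0.25×70) = 28.219 kips/bolt; interior L_c = 2.75 − 0.8125 = 1.9375, R_n = 31.5 kips/bolt. φR_n = 0.75 × (2×28.219 + 4×31.5) = 136.8 kips.
Tension yield (gross): A_g = 5.75×0.25 = 1.4375 in². φR_n = 0.90 × 50 × 1.4375 = 64.7 kips.
Block shear: shear path 2×[1.75+2×2.75] = 2×7.25 in, A_gv = 3.625, A_nv = 2×(7.25 − 2.5×0.875)×0.25 = 2.5313 in²; tension across gage: (2 − 1×0.875)×0.25 = 0.28125 in². R_n = min(0.6×70×2.5313, 0.6×50×3.625) + 1.0×70×0.28125 = min(106.31, 108.75) + 19.688 = 126 kips. φR_n = 0.75 × 126 = 94.5 kips.
Governing: min(167.0, 136.8, 64.7, 94.5) = 64.7 kips → gross-section yield.

64.7 kips (gross-section yield governs)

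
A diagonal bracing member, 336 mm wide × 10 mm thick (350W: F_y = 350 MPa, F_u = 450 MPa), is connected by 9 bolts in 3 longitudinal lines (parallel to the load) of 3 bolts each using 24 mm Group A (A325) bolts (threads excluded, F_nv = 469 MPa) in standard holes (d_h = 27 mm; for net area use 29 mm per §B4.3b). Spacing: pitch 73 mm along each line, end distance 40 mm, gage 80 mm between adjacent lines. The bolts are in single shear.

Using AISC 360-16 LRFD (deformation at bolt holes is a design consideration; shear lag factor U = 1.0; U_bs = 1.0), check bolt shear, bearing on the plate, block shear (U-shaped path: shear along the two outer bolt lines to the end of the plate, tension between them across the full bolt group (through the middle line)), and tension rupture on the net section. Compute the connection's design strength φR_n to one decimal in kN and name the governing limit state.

803.9 kN (block shear governs)

Bolt shear: A_b = π(24)²/4 = 452.39 mm². φR_n = 0.75 × 469 × 452.39 × 9 × 1 = 1432.2 kN.
Bearing (10 mm plate, F_u = 450 MPa): end bolts L_c = 40 − 27/2 = 26.5, R_n = min(1.2×26.5×10×450, 2.4×24×10×450) = 143.1 kN/bolt; interior L_c = 73 − 27 = 46, R_n = 248.4 kN/bolt. φR_n = 0.75 × (3×143.1 + 6×248.4) = 1439.8 kN.
Block shear: shear path 2×[40+2×73] = 2×186 mm, A_gv = 3720, A_nv = 2×(186 − 2.5×29)×10 = 2270 mm²; tension across gage: (160 − 2×29)×10 = 1020 mm². R_n = min(0.6×450×2270, 0.6×350×3720) + 1.0×450×1020 = min(612.9, 781.2) + 459 = 1071.9 kN. φR_n = 0.75 × 1071.9 = 803.9 kN.
Tension rupture (net): A_n = (336 − 3×29)×10 = 2490 mm² (U = 1.0, A_e = A_n). φR_n = 0.75 × 450 × 2490 = 840.4 kN.
Governing: min(1432.2, 1439.8, 803.9, 840.4) = 803.9 kN → block shear.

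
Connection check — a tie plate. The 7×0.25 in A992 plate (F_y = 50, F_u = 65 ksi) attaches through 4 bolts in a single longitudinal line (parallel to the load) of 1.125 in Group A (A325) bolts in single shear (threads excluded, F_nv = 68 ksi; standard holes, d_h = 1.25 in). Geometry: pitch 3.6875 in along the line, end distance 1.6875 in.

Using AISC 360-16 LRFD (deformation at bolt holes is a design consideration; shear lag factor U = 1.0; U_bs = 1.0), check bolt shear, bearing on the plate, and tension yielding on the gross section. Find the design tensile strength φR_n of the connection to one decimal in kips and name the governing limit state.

78.8 kips (gross-section yield governs)

Bolt shear: A_b = π(1.125)²/4 = 0.99402 in². φR_n = 0.75 × 68 × 0.99402 × 4 × 1 = 202.8 kips.
Bearing (0.25 in plate, F_u = 65 ksi): end bolts L_c = 1.6875 − 1.25/2 = 1.0625, R_n = min(1.2×1.0625×0.25×65, 2.4×1.125×0.25×65) = 20.719 kips/bolt; interior L_c = 3.6875 − 1.25 = 2.4375, R_n = 43.875 kips/bolt. φR_n = 0.75 × (1×20.719 + 3×43.875) = 114.3 kips.
Tension yield (gross): A_g = 7×0.25 = 1.75 in². φR_n = 0.90 × 50 × 1.75 = 78.8 kips.
Governing: min(202.8, 114.3, 78.8) = 78.8 kips → gross-section yield.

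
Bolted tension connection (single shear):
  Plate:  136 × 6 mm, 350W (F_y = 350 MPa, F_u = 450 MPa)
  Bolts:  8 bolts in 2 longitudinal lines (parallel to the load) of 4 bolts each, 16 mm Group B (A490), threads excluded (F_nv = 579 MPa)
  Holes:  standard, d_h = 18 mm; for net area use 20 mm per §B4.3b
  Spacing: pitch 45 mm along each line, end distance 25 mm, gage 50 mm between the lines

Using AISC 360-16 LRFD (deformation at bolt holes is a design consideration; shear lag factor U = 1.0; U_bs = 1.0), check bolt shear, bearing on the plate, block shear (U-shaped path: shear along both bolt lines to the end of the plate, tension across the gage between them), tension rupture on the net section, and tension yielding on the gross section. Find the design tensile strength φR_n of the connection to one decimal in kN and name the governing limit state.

Bolt shear: A_b = π(16)²/4 = 201.06 mm². φR_n = 0.75 × 579 × 201.06 × 8 × 1 = 698.5 kN.
Bearing (6 mm plate, F_u = 450 MPa): end bolts L_c = 25 − 18/2 = 16, R_n = min(1.2×16×6×450, 2.4×16×6×450) = 51.84 kN/bolt; interior L_c = 45 − 18 = 27, R_n = 87.48 kN/bolt. φR_n = 0.75 × (2×51.84 + 6×87.48) = 471.4 kN.
Block shear: shear path 2×[25+3×45] = 2×160 mm, A_gv = 1920, A_nv = 2×(160 − 3.5×20)×6 = 1080 mm²; tension across gage: (50 − 1×20)×6 = 180 mm². R_n = min(0.6×450×1080, 0.6×350×1920) + 1.0×450×180 = min(291.6, 403.2) + 81 = 372.6 kN. φR_n = 0.75 × 372.6 = 279.5 kN.
Tension rupture (net): A_n = (136 − 2×20)×6 = 576 mm² (U = 1.0, A_e = A_n). φR_n = 0.75 × 450 × 576 = 194.4 kN.
Tension yield (gross): A_g = 136×6 = 816 mm². φR_n = 0.90 × 350 × 816 = 257.0 kN.
Governing: min(698.5, 471.4, 279.5, 194.4, 257.0) = 194.4 kN → net-section rupture.

194.4 kN (net-section rupture governs)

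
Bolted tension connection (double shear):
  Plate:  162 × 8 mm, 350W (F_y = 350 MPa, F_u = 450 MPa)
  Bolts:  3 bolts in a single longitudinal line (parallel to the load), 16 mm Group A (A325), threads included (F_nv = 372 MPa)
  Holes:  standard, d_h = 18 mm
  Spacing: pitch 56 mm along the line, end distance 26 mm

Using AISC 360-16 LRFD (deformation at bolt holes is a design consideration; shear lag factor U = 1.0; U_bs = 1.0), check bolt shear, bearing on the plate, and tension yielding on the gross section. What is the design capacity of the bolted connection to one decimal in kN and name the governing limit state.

262.4 kN (bearing governs)

Bolt shear: A_b = π(16)²/4 = 201.06 mm². φR_n = 0.75 × 372 × 201.06 × 3 × 2 = 336.6 kN.
Bearing (8 mm plate, F_u = 450 MPa): end bolts L_c = 26 − 18/2 = 17, R_n = min(1.2×17×8×450, 2.4×16×8×450) = 73.44 kN/bolt; interior L_c = 56 − 18 = 38, R_n = 138.24 kN/bolt. φR_n = 0.75 × (1×73.44 + 2×138.24) = 262.4 kN.
Tension yield (gross): A_g = 162×8 = 1296 mm². φR_n = 0.90 × 350 × 1296 = 408.2 kN.
Governing: min(336.6, 262.4, 408.2) = 262.4 kN → bearing.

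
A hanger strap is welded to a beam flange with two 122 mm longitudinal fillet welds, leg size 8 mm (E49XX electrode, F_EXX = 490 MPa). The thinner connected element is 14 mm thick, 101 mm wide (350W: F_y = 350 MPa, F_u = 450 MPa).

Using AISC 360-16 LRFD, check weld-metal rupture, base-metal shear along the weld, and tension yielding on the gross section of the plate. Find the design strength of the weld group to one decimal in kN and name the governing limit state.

304.3 kN (weld metal governs)

Weld metal: throat = 0.707×8 = 5.656 mm, L = 2×122 = 244 mm. φR_n = 0.75 × 0.6 × 490 × 5.656 × 244 = 304.3 kN.
Base metal shear (14 mm plate): yield φR_n = 1.0×0.6×350×14×244 = 717.4 kN; rupture φR_n = 0.75×0.6×450×14×244 = 691.7 kN; take 691.7 kN (rupture).
Tension yield (gross): A_g = 101×14 = 1414 mm². φR_n = 0.90 × 350 × 1414 = 445.4 kN.
Governing: min(304.3, 691.7, 445.4) = 304.3 kN → weld metal.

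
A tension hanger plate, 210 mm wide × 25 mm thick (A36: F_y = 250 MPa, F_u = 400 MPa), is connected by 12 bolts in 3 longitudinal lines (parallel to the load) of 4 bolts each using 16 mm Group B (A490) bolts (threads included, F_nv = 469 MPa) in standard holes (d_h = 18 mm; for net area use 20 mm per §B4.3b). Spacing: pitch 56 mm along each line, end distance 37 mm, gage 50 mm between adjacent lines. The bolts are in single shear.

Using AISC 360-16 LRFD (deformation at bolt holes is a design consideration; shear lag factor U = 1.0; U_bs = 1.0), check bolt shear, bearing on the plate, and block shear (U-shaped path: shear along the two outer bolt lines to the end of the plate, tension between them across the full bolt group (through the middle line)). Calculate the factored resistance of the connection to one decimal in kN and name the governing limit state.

848.7 kN (bolt shear governs)

Bolt shear: A_b = π(16)²/4 = 201.06 mm². φR_n = 0.75 × 469 × 201.06 × 12 × 1 = 848.7 kN.
Bearing (25 mm plate, F_u = 400 MPa): end bolts L_c = 37 − 18/2 = 28, R_n = min(1.2×28×25×400, 2.4×16×25×400) = 336 kN/bolt; interior L_c = 56 − 18 = 38, R_n = 384 kN/bolt. φR_n = 0.75 × (3×336 + 9×384) = 3348.0 kN.
Block shear: shear path 2×[37+3×56] = 2×205 mm, A_gv = 10250, A_nv = 2×(205 − 3.5×20)×25 = 6750 mm²; tension across gage: (100 − 2×20)×25 = 1500 mm². R_n = min(0.6×400×6750, 0.6×250×10250) + 1.0×400×1500 = min(1620, 1537.5) + 600 = 2137.5 kN. φR_n = 0.75 × 2137.5 = 1603.1 kN.
Governing: min(848.7, 3348.0, 1603.1) = 848.7 kN → bolt shear.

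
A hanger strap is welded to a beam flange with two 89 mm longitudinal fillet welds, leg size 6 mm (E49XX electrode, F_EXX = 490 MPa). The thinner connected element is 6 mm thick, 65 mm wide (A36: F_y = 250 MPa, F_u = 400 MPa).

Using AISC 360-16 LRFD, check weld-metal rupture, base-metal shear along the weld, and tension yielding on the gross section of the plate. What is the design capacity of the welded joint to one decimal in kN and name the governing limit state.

87.8 kN (gross-section yield governs)

Weld metal: throat = 0.707×6 = 4.242 mm, L = 2×89 = 178 mm. φR_n = 0.75 × 0.6 × 490 × 4.242 × 178 = 166.5 kN.
Base metal shear (6 mm plate): yield φR_n = 1.0×0.6×250×6×178 = 160.2 kN; rupture φR_n = 0.75×0.6×400×6×178 = 192.2 kN; take 160.2 kN (yield).
Tension yield (gross): A_g = 65×6 = 390 mm². φR_n = 0.90 × 250 × 390 = 87.8 kN.
Governing: min(166.5, 160.2, 87.8) = 87.8 kN → gross-section yield.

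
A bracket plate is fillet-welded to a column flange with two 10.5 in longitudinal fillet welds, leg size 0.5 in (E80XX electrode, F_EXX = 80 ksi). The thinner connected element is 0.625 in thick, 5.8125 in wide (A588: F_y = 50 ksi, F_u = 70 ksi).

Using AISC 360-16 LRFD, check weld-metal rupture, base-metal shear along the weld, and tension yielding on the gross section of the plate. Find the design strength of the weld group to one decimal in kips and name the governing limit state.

Weld metal: throat = 0.707×0.5 = 0.3535 in, L = 2×10.5 = 21 in. φR_n = 0.75 × 0.6 × 80 × 0.3535 × 21 = 267.2 kips.
Base metal shear (0.625 in plate): yield φR_n = 1.0×0.6×50×0.625×21 = 393.8 kips; rupture φR_n = 0.75×0.6×70×0.625×21 = 413.4 kips; take 393.8 kips (yield).
Tension yield (gross): A_g = 5.8125×0.625 = 3.6328 in². φR_n = 0.90 × 50 × 3.6328 = 163.5 kips.
Governing: min(267.2, 393.8, 163.5) = 163.5 kips → gross-section yield.

163.5 kips (gross-section yield governs)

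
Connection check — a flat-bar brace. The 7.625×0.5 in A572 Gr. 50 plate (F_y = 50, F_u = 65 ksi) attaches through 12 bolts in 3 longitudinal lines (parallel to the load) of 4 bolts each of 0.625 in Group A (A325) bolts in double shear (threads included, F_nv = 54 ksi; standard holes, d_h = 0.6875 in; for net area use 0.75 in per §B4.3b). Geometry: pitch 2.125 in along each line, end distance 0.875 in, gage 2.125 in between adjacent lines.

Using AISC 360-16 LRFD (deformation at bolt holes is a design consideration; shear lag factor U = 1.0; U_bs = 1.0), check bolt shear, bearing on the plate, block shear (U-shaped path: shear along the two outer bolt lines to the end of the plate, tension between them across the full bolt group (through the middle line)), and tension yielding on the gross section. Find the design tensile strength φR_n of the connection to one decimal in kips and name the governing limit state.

171.6 kips (gross-section yield governs)

Bolt shear: A_b = π(0.625)²/4 = 0.3068 in². φR_n = 0.75 × 54 × 0.3068 × 12 × 2 = 298.2 kips.
Bearing (0.5 in plate, F_u = 65 ksi): end bolts L_c = 0.875 − 0.6875/2 = 0.53125, R_n = min(1.2×0.53125×0.5×65, 2.4×0.625×0.5×65) = 20.719 kips/bolt; interior L_c = 2.125 − 0.6875 = 1.4375, R_n = 48.75 kips/bolt. φR_n = 0.75 × (3×20.719 + 9×48.75) = 375.7 kips.
Block shear: shear path 2×[0.875+3×2.125] = 2×7.25 in, A_gv = 7.25, A_nv = 2×(7.25 − 3.5×0.75)×0.5 = 4.625 in²; tension across gage: (4.25 − 2×0.75)×0.5 = 1.375 in². R_n = min(0.6×65×4.625, 0.6×50×7.25) + 1.0×65×1.375 = min(180.38, 217.5) + 89.375 = 269.76 kips. φR_n = 0.75 × 269.76 = 202.3 kips.
Tension yield (gross): A_g = 7.625×0.5 = 3.8125 in². φR_n = 0.90 × 50 × 3.8125 = 171.6 kips.
Governing: min(298.2, 375.7, 202.3, 171.6) = 171.6 kips → gross-section yield.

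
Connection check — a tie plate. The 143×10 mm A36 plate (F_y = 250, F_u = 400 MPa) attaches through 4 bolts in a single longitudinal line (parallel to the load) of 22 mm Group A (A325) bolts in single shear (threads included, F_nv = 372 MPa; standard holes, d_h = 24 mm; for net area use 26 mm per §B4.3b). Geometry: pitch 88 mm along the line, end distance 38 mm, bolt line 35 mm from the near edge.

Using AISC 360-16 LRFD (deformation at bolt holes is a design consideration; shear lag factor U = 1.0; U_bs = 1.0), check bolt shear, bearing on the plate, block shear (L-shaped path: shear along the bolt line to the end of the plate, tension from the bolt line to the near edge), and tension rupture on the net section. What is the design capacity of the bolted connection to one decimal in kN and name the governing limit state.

Bolt shear: A_b = π(22)²/4 = 380.13 mm². φR_n = 0.75 × 372 × 380.13 × 4 × 1 = 424.2 kN.
Bearing (10 mm plate, F_u = 400 MPa): end bolts L_c = 38 − 24/2 = 26, R_n = min(1.2×26×10×400, 2.4×22×10×400) = 124.8 kN/bolt; interior L_c = 88 − 24 = 64, R_n = 211.2 kN/bolt. φR_n = 0.75 × (1×124.8 + 3×211.2) = 568.8 kN.
Block shear: shear path 1×[38+3×88] = 1×302 mm, A_gv = 3020, A_nv = 1×(302 − 3.5×26)×10 = 2110 mm²; tension to near edge: (35 − 0.5×26)×10 = 220 mm². R_n = min(0.6×400×2110, 0.6×250×3020) + 1.0×400×220 = min(506.4, 453) + 88 = 541 kN. φR_n = 0.75 × 541 = 405.8 kN.
Tension rupture (net): A_n = (143 − 1×26)×10 = 1170 mm² (U = 1.0, A_e = A_n). φR_n = 0.75 × 400 × 1170 = 351.0 kN.
Governing: min(424.2, 568.8, 405.8, 351.0) = 351.0 kN → net-section rupture.

351.0 kN (net-section rupture governs)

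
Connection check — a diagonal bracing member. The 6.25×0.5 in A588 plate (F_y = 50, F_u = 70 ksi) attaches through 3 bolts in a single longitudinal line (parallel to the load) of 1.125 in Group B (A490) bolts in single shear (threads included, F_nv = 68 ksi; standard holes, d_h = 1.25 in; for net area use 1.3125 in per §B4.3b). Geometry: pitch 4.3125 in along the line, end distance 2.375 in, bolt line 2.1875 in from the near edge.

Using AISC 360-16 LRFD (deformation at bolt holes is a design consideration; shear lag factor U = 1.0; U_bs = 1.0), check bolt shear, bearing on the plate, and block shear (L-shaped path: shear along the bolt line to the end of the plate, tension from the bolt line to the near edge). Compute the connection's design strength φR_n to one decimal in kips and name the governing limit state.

Bolt shear: A_b = π(1.125)²/4 = 0.99402 in². φR_n = 0.75 × 68 × 0.99402 × 3 × 1 = 152.1 kips.
Bearing (0.5 in plate, F_u = 70 ksi): end bolts L_c = 2.375 − 1.25/2 = 1.75, R_n = min(1.2×1.75×0.5×70, 2.4×1.125×0.5×70) = 73.5 kips/bolt; interior L_c = 4.3125 − 1.25 = 3.0625, R_n = 94.5 kips/bolt. φR_n = 0.75 × (1×73.5 + 2×94.5) = 196.9 kips.
Block shear: shear path 1×[2.375+2×4.3125] = 1×11 in, A_gv = 5.5, A_nv = 1×(11 − 2.5×1.3125)×0.5 = 3.8594 in²; tension to near edge: (2.1875 − 0.5×1.3125)×0.5 = 0.76563 in². R_n = min(0.6×70×3.8594, 0.6×50×5.5) + 1.0×70×0.76563 = min(162.09, 165) + 53.594 = 215.68 kips. φR_n = 0.75 × 215.68 = 161.8 kips.
Governing: min(152.1, 196.9, 161.8) = 152.1 kips → bolt shear.

152.1 kips (bolt shear governs)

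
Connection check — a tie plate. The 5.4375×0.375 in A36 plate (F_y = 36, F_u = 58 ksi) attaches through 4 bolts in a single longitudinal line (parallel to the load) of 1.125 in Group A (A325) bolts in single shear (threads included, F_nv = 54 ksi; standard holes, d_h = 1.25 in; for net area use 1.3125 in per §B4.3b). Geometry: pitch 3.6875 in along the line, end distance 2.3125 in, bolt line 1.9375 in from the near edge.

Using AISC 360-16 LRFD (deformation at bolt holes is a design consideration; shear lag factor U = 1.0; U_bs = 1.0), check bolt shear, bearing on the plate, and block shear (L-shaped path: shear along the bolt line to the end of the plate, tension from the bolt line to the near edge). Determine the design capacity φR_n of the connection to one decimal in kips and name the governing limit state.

Bolt shear: A_b = π(1.125)²/4 = 0.99402 in². φR_n = 0.75 × 54 × 0.99402 × 4 × 1 = 161.0 kips.
Bearing (0.375 in plate, F_u = 58 ksi): end bolts L_c = 2.3125 − 1.25/2 = 1.6875, R_n = min(1.2×1.6875×0.375×58, 2.4×1.125×0.375×58) = 44.044 kips/bolt; interior L_c = 3.6875 − 1.25 = 2.4375, R_n = 58.725 kips/bolt. φR_n = 0.75 × (1×44.044 + 3×58.725) = 165.2 kips.
Block shear: shear path 1×[2.3125+3×3.6875] = 1×13.375 in, A_gv = 5.0156, A_nv = 1×(13.375 − 3.5×1.3125)×0.375 = 3.293 in²; tension to near edge: (1.9375 − 0.5×1.3125)×0.375 = 0.48047 in². R_n = min(0.6×58×3.293, 0.6×36×5.0156) + 1.0×58×0.48047 = min(114.6, 108.34) + 27.867 = 136.21 kips. φR_n = 0.75 × 136.21 = 102.2 kips.
Governing: min(161.0, 165.2, 102.2) = 102.2 kips → block shear.

102.2 kips (block shear governs)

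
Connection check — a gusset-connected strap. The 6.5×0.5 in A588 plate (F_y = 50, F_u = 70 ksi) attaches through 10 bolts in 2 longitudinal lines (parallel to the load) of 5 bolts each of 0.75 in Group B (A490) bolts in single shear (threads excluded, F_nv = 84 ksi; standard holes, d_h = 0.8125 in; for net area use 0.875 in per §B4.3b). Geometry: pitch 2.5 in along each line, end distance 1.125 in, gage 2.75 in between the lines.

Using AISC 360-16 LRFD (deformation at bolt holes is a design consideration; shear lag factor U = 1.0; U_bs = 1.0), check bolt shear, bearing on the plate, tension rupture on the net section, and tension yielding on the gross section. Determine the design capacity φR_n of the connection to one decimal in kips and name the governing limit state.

Bolt shear: A_b = π(0.75)²/4 = 0.44179 in². φR_n = 0.75 × 84 × 0.44179 × 10 × 1 = 278.3 kips.
Bearing (0.5 in plate, F_u = 70 ksi): end bolts L_c = 1.125 − 0.8125/2 = 0.71875, R_n = min(1.2×0.71875×0.5×70, 2.4×0.75×0.5×70) = 30.188 kips/bolt; interior L_c = 2.5 − 0.8125 = 1.6875, R_n = 63 kips/bolt. φR_n = 0.75 × (2×30.188 + 8×63) = 423.3 kips.
Tension rupture (net): A_n = (6.5 − 2×0.875)×0.5 = 2.375 in² (U = 1.0, A_e = A_n). φR_n = 0.75 × 70 × 2.375 = 124.7 kips.
Tension yield (gross): A_g = 6.5×0.5 = 3.25 in². φR_n = 0.90 × 50 × 3.25 = 146.3 kips.
Governing: min(278.3, 423.3, 124.7, 146.3) = 124.7 kips → net-section rupture.

124.7 kips (net-section rupture governs)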